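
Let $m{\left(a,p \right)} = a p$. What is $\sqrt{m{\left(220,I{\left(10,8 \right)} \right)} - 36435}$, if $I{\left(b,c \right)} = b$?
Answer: $i \sqrt{34235} \approx 185.03 i$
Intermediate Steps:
$\sqrt{m{\left(220,I{\left(10,8 \right)} \right)} - 36435} = \sqrt{220 \cdot 10 - 36435} = \sqrt{2200 - 36435} = \sqrt{-34235} = i \sqrt{34235}$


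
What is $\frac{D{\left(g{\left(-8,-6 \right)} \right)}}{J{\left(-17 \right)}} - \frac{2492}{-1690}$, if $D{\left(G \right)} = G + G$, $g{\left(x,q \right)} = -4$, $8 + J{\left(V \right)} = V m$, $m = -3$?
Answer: $\frac{46818}{36335} \approx 1.2885$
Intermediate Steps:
$J{\left(V \right)} = -8 - 3 V$ ($J{\left(V \right)} = -8 + V \left(-3\right) = -8 - 3 V$)
$D{\left(G \right)} = 2 G$
$\frac{D{\left(g{\left(-8,-6 \right)} \right)}}{J{\left(-17 \right)}} - \frac{2492}{-1690} = \frac{2 \left(-4\right)}{-8 - -51} - \frac{2492}{-1690} = - \frac{8}{-8 + 51} - - \frac{1246}{845} = - \frac{8}{43} + \frac{1246}{845} = \frac{46818}{36335}$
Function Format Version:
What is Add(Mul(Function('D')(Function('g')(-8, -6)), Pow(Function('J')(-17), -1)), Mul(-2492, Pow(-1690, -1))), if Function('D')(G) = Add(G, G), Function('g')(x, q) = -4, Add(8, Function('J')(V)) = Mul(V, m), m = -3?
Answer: Rational(46818, 36335) ≈ 1.2885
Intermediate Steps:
Function('J')(V) = Add(-8, Mul(-3, V)) (Function('J')(V) = Add(-8, Mul(V, -3)) = Add(-8, Mul(-3, V)))
Function('D')(G) = Mul(2, G)
Add(Mul(Function('D')(Function('g')(-8, -6)), Pow(Function('J')(-17), -1)), Mul(-2492, Pow(-1690, -1))) = Add(Mul(Mul(2, -4), Pow(Add(-8, Mul(-3, -17)), -1)), Mul(-2492, Pow(-1690, -1))) = Add(Mul(-8, Pow(Add(-8, 51), -1)), Mul(-2492, Rational(-1, 1690))) = Add(Mul(-8, Pow(43, -1)), Rational(1246, 845)) = Add(Mul(-8, Rational(1, 43)), Rational(1246, 845)) = Add(Rational(-8, 43), Rational(1246, 845)) = Rational(46818, 36335)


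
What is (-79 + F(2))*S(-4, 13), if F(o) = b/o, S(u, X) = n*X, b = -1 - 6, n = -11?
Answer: 23595/2 ≈ 11798.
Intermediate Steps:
b = -7
S(u, X) = -11*X
F(o) = -7/o
(-79 + F(2))*S(-4, 13) = (-79 - 7/2)*(-11*13) = (-79 - 7*1/2)*(-143) = (-79 - 7/2)*(-143) = -165/2*(-143) = 23595/2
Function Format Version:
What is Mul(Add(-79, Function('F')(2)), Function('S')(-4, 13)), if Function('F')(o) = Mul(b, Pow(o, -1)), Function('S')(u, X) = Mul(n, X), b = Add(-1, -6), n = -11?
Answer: Rational(23595, 2) ≈ 11798.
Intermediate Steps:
b = -7
Function('S')(u, X) = Mul(-11, X)
Function('F')(o) = Mul(-7, Pow(o, -1))
Mul(Add(-79, Function('F')(2)), Function('S')(-4, 13)) = Mul(Add(-79, Mul(-7, Pow(2, -1))), Mul(-11, 13)) = Mul(Add(-79, Mul(-7, Rational(1, 2))), -143) = Mul(Add(-79, Rational(-7, 2)), -143) = Mul(Rational(-165, 2), -143) = Rational(23595, 2)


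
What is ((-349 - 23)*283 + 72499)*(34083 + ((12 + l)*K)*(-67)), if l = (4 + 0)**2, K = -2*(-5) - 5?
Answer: -809690231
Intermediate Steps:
K = 5 (K = 10 - 5 = 5)
l = 16 (l = 4**2 = 16)
((-349 - 23)*283 + 72499)*(34083 + ((12 + l)*K)*(-67)) = ((-349 - 23)*283 + 72499)*(34083 + ((12 + 16)*5)*(-67)) = (-372*283 + 72499)*(34083 + (28*5)*(-67)) = (-105276 + 72499)*(34083 + 140*(-67)) = -32777*(34083 - 9380) = -32777*24703 = -809690231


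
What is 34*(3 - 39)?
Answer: -1224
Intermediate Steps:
34*(3 - 39) = 34*(-36) = -1224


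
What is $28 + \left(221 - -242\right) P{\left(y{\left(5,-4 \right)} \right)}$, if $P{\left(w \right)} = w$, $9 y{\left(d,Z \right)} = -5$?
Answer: $- \frac{2063}{9} \approx -229.22$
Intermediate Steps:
$y{\left(d,Z \right)} = - \frac{5}{9}$ ($y{\left(d,Z \right)} = \frac{1}{9} \left(-5\right) = - \frac{5}{9}$)
$28 + \left(221 - -242\right) P{\left(y{\left(5,-4 \right)} \right)} = 28 + \left(221 - -242\right) \left(- \frac{5}{9}\right) = 28 + \left(221 + 242\right) \left(- \frac{5}{9}\right) = 28 + 463 \left(- \frac{5}{9}\right) = 28 - \frac{2315}{9} = - \frac{2063}{9}$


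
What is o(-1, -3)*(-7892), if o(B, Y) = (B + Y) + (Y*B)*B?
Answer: 55244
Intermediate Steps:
o(B, Y) = B + Y + Y*B² (o(B, Y) = (B + Y) + (B*Y)*B = (B + Y) + Y*B² = B + Y + Y*B²)
o(-1, -3)*(-7892) = (-1 - 3 - 3*(-1)²)*(-7892) = (-1 - 3 - 3*1)*(-7892) = (-1 - 3 - 3)*(-7892) = -7*(-7892) = 55244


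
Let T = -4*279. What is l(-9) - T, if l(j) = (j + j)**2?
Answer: 1440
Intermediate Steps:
T = -1116
l(j) = 4*j**2 (l(j) = (2*j)**2 = 4*j**2)
l(-9) - T = 4*(-9)**2 - 1*(-1116) = 4*81 + 1116 = 324 + 1116 = 1440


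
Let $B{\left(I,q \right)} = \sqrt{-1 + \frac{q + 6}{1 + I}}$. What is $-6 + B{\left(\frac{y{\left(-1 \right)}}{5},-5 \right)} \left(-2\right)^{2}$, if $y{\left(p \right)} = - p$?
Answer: $-6 + \frac{2 i \sqrt{6}}{3} \approx -6.0 + 1.633 i$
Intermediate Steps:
$B{\left(I,q \right)} = \sqrt{-1 + \frac{6 + q}{1 + I}}$
$-6 + B{\left(\frac{y{\left(-1 \right)}}{5},-5 \right)} \left(-2\right)^{2} = -6 + \sqrt{\frac{5 - 5 - \frac{\left(-1\right) \left(-1\right)}{5}}{1 + \frac{\left(-1\right) \left(-1\right)}{5}}} \left(-2\right)^{2} = -6 + \sqrt{\frac{5 - 5 - 1 \cdot \frac{1}{5}}{1 + 1 \cdot \frac{1}{5}}} \cdot 4 = -6 + \sqrt{\frac{5 - 5 - \frac{1}{5}}{1 + \frac{1}{5}}} \cdot 4 = -6 + \sqrt{\frac{5 - 5 - \frac{1}{5}}{\frac{6}{5}}} \cdot 4 = -6 + \sqrt{\frac{5}{6} \left(- \frac{1}{5}\right)} 4 = -6 + \sqrt{- \frac{1}{6}} \cdot 4 = -6 + \frac{i \sqrt{6}}{6} \cdot 4 = -6 + \frac{2 i \sqrt{6}}{3}$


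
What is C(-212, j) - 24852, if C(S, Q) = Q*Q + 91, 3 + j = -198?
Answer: 15640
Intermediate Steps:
j = -201 (j = -3 - 198 = -201)
C(S, Q) = 91 + Q² (C(S, Q) = Q² + 91 = 91 + Q²)
C(-212, j) - 24852 = (91 + (-201)²) - 24852 = (91 + 40401) - 24852 = 40492 - 24852 = 15640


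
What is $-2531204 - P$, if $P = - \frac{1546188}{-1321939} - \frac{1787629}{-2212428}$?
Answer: $- \frac{7403005107041779063}{2924694857892} \approx -2.5312 \cdot 10^{6}$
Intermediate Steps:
$P = \frac{5783966117095}{2924694857892}$ ($P = \left(-1546188\right) \left(- \frac{1}{1321939}\right) - - \frac{1787629}{2212428} = \frac{1546188}{1321939} + \frac{1787629}{2212428} = \frac{5783966117095}{2924694857892} \approx 1.9776$)
$-2531204 - P = -2531204 - \frac{5783966117095}{2924694857892} = - \frac{7403005107041779063}{2924694857892}$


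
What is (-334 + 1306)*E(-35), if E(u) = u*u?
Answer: 1190700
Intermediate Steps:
E(u) = u²
(-334 + 1306)*E(-35) = (-334 + 1306)*(-35)² = 972*1225 = 1190700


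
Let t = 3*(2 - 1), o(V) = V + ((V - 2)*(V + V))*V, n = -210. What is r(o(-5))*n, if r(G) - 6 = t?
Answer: -1890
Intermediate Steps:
o(V) = V + 2*V**2*(-2 + V) (o(V) = V + ((-2 + V)*(2*V))*V = V + (2*V*(-2 + V))*V = V + 2*V**2*(-2 + V))
t = 3 (t = 3*1 = 3)
r(G) = 9 (r(G) = 6 + 3 = 9)
r(o(-5))*n = 9*(-210) = -1890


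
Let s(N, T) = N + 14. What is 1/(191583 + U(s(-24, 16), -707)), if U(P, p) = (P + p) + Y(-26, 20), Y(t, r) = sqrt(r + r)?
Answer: 95433/18214914958 - sqrt(10)/18214914958 ≈ 5.2391e-6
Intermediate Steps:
Y(t, r) = sqrt(2)*sqrt(r) (Y(t, r) = sqrt(2*r) = sqrt(2)*sqrt(r))
s(N, T) = 14 + N
U(P, p) = P + p + 2*sqrt(10) (U(P, p) = (P + p) + sqrt(2)*sqrt(20) = (P + p) + sqrt(2)*(2*sqrt(5)) = (P + p) + 2*sqrt(10) = P + p + 2*sqrt(10))
1/(191583 + U(s(-24, 16), -707)) = 1/(191583 + ((14 - 24) - 707 + 2*sqrt(10))) = 1/(191583 + (-10 - 707 + 2*sqrt(10))) = 1/(191583 + (-717 + 2*sqrt(10))) = 1/(190866 + 2*sqrt(10))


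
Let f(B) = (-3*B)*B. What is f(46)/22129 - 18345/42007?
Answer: -672616941/929572903 ≈ -0.72358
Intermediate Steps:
f(B) = -3*B**2
f(46)/22129 - 18345/42007 = -3*46**2/22129 - 18345/42007 = -3*2116*(1/22129) - 18345*1/42007 = -6348*1/22129 - 18345/42007 = -6348/22129 - 18345/42007 = -672616941/929572903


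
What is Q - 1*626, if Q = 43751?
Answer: 43125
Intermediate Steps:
Q - 1*626 = 43751 - 1*626 = 43751 - 626 = 43125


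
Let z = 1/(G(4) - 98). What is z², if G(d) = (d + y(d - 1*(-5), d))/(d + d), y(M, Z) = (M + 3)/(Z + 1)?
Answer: 25/236196 ≈ 0.00010584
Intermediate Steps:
y(M, Z) = (3 + M)/(1 + Z)
G(d) = (d + (8 + d)/(1 + d))/(2*d) (G(d) = (d + (3 + (d - 1*(-5)))/(1 + d))/(d + d) = (d + (3 + (d + 5))/(1 + d))/((2*d)) = (d + (3 + (5 + d))/(1 + d))*(1/(2*d)) = (d + (8 + d)/(1 + d))*(1/(2*d)) = (d + (8 + d)/(1 + d))/(2*d))
z = -5/486 (z = 1/((½)*(8 + 4 + 4*(1 + 4))/(4*(1 + 4)) - 98) = 1/((½)*(¼)*(8 + 4 + 4*5)/5 - 98) = 1/((½)*(¼)*(⅕)*(8 + 4 + 20) - 98) = 1/((½)*(¼)*(⅕)*32 - 98) = 1/(⅘ - 98) = 1/(-486/5) = -5/486 ≈ -0.010288)
z² = (-5/486)² = 25/236196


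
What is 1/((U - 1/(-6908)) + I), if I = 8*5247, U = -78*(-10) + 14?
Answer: 6908/295455161 ≈ 2.3381e-5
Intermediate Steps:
U = 794 (U = 780 + 14 = 794)
I = 41976
1/((U - 1/(-6908)) + I) = 1/((794 - 1/(-6908)) + 41976) = 1/((794 - 1*(-1/6908)) + 41976) = 1/((794 + 1/6908) + 41976) = 1/(5484953/6908 + 41976) = 1/(295455161/6908) = 6908/295455161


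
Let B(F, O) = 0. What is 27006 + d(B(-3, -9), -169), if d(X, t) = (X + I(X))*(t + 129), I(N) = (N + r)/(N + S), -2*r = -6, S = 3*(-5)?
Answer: 27014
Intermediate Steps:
S = -15
r = 3 (r = -½*(-6) = 3)
I(N) = (3 + N)/(-15 + N) (I(N) = (N + 3)/(N - 15) = (3 + N)/(-15 + N))
d(X, t) = (129 + t)*(X + (3 + X)/(-15 + X)) (d(X, t) = (X + (3 + X)/(-15 + X))*(t + 129) = (X + (3 + X)/(-15 + X))*(129 + t) = (129 + t)*(X + (3 + X)/(-15 + X)))
27006 + d(B(-3, -9), -169) = 27006 + (387 + 129*0 - 169*(3 + 0) + 0*(-15 + 0)*(129 - 169))/(-15 + 0) = 27006 + (387 + 0 - 169*3 + 0*(-15)*(-40))/(-15) = 27006 - (387 + 0 - 507 + 0)/15 = 27006 - 1/15*(-120) = 27006 + 8 = 27014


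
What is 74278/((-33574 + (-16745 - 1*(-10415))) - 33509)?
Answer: -74278/73413 ≈ -1.0118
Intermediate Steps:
74278/((-33574 + (-16745 - 1*(-10415))) - 33509) = 74278/((-33574 + (-16745 + 10415)) - 33509) = 74278/((-33574 - 6330) - 33509) = 74278/(-39904 - 33509) = 74278/(-73413) = 74278*(-1/73413) = -74278/73413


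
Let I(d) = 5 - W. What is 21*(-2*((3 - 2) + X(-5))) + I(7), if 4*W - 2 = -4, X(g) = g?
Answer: 347/2 ≈ 173.50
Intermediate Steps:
W = -½ (W = ½ + (¼)*(-4) = ½ - 1 = -½ ≈ -0.50000)
I(d) = 11/2 (I(d) = 5 - 1*(-½) = 5 + ½ = 11/2)
21*(-2*((3 - 2) + X(-5))) + I(7) = 21*(-2*((3 - 2) - 5)) + 11/2 = 21*(-2*(1 - 5)) + 11/2 = 21*(-2*(-4)) + 11/2 = 21*8 + 11/2 = 168 + 11/2 = 347/2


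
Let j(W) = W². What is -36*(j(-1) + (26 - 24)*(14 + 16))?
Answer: -2196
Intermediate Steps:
-36*(j(-1) + (26 - 24)*(14 + 16)) = -36*((-1)² + (26 - 24)*(14 + 16)) = -36*(1 + 2*30) = -36*(1 + 60) = -36*61 = -2196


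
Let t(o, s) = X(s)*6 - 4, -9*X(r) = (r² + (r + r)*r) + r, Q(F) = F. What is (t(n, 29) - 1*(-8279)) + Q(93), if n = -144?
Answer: 20000/3 ≈ 6666.7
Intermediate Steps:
X(r) = -r²/3 - r/9 (X(r) = -((r² + (r + r)*r) + r)/9 = -((r² + (2*r)*r) + r)/9 = -((r² + 2*r²) + r)/9 = -(3*r² + r)/9 = -(r + 3*r²)/9 = -r²/3 - r/9)
t(o, s) = -4 - 2*s*(1 + 3*s)/3 (t(o, s) = -s*(1 + 3*s)/9*6 - 4 = -2*s*(1 + 3*s)/3 - 4 = -4 - 2*s*(1 + 3*s)/3)
(t(n, 29) - 1*(-8279)) + Q(93) = ((-4 - ⅔*29*(1 + 3*29)) - 1*(-8279)) + 93 = ((-4 - ⅔*29*(1 + 87)) + 8279) + 93 = ((-4 - ⅔*29*88) + 8279) + 93 = ((-4 - 5104/3) + 8279) + 93 = (-5116/3 + 8279) + 93 = 19721/3 + 93 = 20000/3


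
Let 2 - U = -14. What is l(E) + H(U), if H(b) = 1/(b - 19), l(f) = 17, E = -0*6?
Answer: 50/3 ≈ 16.667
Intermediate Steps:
E = 0 (E = -1*0 = 0)
U = 16 (U = 2 - 1*(-14) = 2 + 14 = 16)
H(b) = 1/(-19 + b)
l(E) + H(U) = 17 + 1/(-19 + 16) = 17 + 1/(-3) = 17 - ⅓ = 50/3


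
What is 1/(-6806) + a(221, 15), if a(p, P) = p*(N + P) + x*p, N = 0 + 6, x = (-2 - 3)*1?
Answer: 24066015/6806 ≈ 3536.0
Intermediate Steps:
x = -5 (x = -5*1 = -5)
N = 6
a(p, P) = -5*p + p*(6 + P) (a(p, P) = p*(6 + P) - 5*p = -5*p + p*(6 + P))
1/(-6806) + a(221, 15) = 1/(-6806) + 221*(1 + 15) = -1/6806 + 221*16 = -1/6806 + 3536 = 24066015/6806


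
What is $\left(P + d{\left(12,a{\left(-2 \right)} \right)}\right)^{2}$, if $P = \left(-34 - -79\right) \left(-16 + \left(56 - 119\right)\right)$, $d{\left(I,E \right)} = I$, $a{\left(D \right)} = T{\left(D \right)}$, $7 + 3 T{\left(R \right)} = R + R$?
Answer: $12552849$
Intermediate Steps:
$T{\left(R \right)} = - \frac{7}{3} + \frac{2 R}{3}$ ($T{\left(R \right)} = - \frac{7}{3} + \frac{R + R}{3} = - \frac{7}{3} + \frac{2 R}{3}$)
$a{\left(D \right)} = - \frac{7}{3} + \frac{2 D}{3}$
$P = -3555$ ($P = \left(-34 + \left(-14 + 93\right)\right) \left(-16 + \left(56 - 119\right)\right) = \left(-34 + 79\right) \left(-16 - 63\right) = 45 \left(-79\right) = -3555$)
$\left(P + d{\left(12,a{\left(-2 \right)} \right)}\right)^{2} = \left(-3555 + 12\right)^{2} = \left(-3543\right)^{2} = 12552849$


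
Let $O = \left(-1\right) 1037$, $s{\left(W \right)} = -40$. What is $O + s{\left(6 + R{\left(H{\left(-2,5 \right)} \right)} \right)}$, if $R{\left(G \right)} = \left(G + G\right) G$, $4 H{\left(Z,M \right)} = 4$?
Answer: $-1077$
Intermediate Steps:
$H{\left(Z,M \right)} = 1$ ($H{\left(Z,M \right)} = \frac{1}{4} \cdot 4 = 1$)
$R{\left(G \right)} = 2 G^{2}$ ($R{\left(G \right)} = 2 G G = 2 G^{2}$)
$O = -1037$
$O + s{\left(6 + R{\left(H{\left(-2,5 \right)} \right)} \right)} = -1037 - 40 = -1077$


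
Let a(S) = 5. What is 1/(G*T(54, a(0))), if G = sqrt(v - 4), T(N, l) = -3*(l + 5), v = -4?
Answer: I*sqrt(2)/120 ≈ 0.011785*I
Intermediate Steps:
T(N, l) = -15 - 3*l (T(N, l) = -3*(5 + l) = -15 - 3*l)
G = 2*I*sqrt(2) (G = sqrt(-4 - 4) = sqrt(-8) = 2*I*sqrt(2) ≈ 2.8284*I)
1/(G*T(54, a(0))) = 1/((2*I*sqrt(2))*(-15 - 3*5)) = 1/((2*I*sqrt(2))*(-15 - 15)) = 1/((2*I*sqrt(2))*(-30)) = 1/(-60*I*sqrt(2)) = I*sqrt(2)/120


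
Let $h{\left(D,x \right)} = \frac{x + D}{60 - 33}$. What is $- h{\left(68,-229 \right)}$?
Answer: $\frac{161}{27} \approx 5.963$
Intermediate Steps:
$h{\left(D,x \right)} = \frac{D}{27} + \frac{x}{27}$ ($h{\left(D,x \right)} = \frac{D + x}{27} = \left(D + x\right) \frac{1}{27} = \frac{D}{27} + \frac{x}{27}$)
$- h{\left(68,-229 \right)} = - (\frac{1}{27} \cdot 68 + \frac{1}{27} \left(-229\right)) = - (\frac{68}{27} - \frac{229}{27}) = \left(-1\right) \left(- \frac{161}{27}\right) = \frac{161}{27}$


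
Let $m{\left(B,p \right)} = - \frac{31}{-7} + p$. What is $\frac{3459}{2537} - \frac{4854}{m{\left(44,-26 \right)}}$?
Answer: $\frac{86724495}{383087} \approx 226.38$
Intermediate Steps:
$m{\left(B,p \right)} = \frac{31}{7} + p$ ($m{\left(B,p \right)} = \left(-31\right) \left(- \frac{1}{7}\right) + p = \frac{31}{7} + p$)
$\frac{3459}{2537} - \frac{4854}{m{\left(44,-26 \right)}} = \frac{3459}{2537} - \frac{4854}{\frac{31}{7} - 26} = 3459 \cdot \frac{1}{2537} - \frac{4854}{- \frac{151}{7}} = \frac{3459}{2537} - - \frac{33978}{151} = \frac{3459}{2537} + \frac{33978}{151} = \frac{86724495}{383087}$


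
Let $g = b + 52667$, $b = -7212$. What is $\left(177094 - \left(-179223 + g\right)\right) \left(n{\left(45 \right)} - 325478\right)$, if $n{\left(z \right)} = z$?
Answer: $-101164753246$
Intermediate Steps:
$g = 45455$ ($g = -7212 + 52667 = 45455$)
$\left(177094 - \left(-179223 + g\right)\right) \left(n{\left(45 \right)} - 325478\right) = \left(177094 + \left(179223 - 45455\right)\right) \left(45 - 325478\right) = \left(177094 + \left(179223 - 45455\right)\right) \left(-325433\right) = \left(177094 + 133768\right) \left(-325433\right) = 310862 \left(-325433\right) = -101164753246$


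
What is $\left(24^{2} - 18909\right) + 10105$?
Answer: $-8228$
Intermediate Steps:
$\left(24^{2} - 18909\right) + 10105 = \left(576 - 18909\right) + 10105 = -18333 + 10105 = -8228$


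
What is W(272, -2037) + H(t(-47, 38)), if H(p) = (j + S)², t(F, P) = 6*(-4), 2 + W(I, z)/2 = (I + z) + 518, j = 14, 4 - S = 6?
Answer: -2354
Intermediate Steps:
S = -2 (S = 4 - 1*6 = 4 - 6 = -2)
W(I, z) = 1032 + 2*I + 2*z (W(I, z) = -4 + 2*((I + z) + 518) = -4 + 2*(518 + I + z) = -4 + (1036 + 2*I + 2*z) = 1032 + 2*I + 2*z)
t(F, P) = -24
H(p) = 144 (H(p) = (14 - 2)² = 12² = 144)
W(272, -2037) + H(t(-47, 38)) = (1032 + 2*272 + 2*(-2037)) + 144 = (1032 + 544 - 4074) + 144 = -2498 + 144 = -2354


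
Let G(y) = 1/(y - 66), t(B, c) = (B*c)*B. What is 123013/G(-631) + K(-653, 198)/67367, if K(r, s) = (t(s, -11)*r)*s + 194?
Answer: -5720293427457/67367 ≈ -8.4912e+7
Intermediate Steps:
t(B, c) = c*B²
K(r, s) = 194 - 11*r*s³ (K(r, s) = ((-11*s²)*r)*s + 194 = (-11*r*s²)*s + 194 = -11*r*s³ + 194 = 194 - 11*r*s³)
G(y) = 1/(-66 + y)
123013/G(-631) + K(-653, 198)/67367 = 123013/(1/(-66 - 631)) + (194 - 11*(-653)*198³)/67367 = 123013/(1/(-697)) + (194 - 11*(-653)*7762392)*(1/67367) = 123013/(-1/697) + (194 + 55757261736)*(1/67367) = 123013*(-697) + 55757261930*(1/67367) = -85740061 + 55757261930/67367 = -5720293427457/67367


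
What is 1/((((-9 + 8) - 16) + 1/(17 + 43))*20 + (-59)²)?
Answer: 3/9424 ≈ 0.00031834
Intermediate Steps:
1/((((-9 + 8) - 16) + 1/(17 + 43))*20 + (-59)²) = 1/(((-1 - 16) + 1/60)*20 + 3481) = 1/((-17 + 1/60)*20 + 3481) = 1/(-1019/60*20 + 3481) = 1/(-1019/3 + 3481) = 1/(9424/3) = 3/9424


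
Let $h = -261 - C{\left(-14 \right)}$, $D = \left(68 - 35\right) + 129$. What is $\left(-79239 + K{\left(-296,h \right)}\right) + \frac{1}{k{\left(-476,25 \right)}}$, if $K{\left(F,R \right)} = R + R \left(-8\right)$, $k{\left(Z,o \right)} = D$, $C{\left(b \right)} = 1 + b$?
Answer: $- \frac{12555485}{162} \approx -77503.0$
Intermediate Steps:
$D = 162$ ($D = 33 + 129 = 162$)
$k{\left(Z,o \right)} = 162$
$h = -248$ ($h = -261 - \left(1 - 14\right) = -261 - -13 = -261 + 13 = -248$)
$K{\left(F,R \right)} = - 7 R$ ($K{\left(F,R \right)} = R - 8 R = - 7 R$)
$\left(-79239 + K{\left(-296,h \right)}\right) + \frac{1}{k{\left(-476,25 \right)}} = \left(-79239 - -1736\right) + \frac{1}{162} = \left(-79239 + 1736\right) + \frac{1}{162} = -77503 + \frac{1}{162} = - \frac{12555485}{162}$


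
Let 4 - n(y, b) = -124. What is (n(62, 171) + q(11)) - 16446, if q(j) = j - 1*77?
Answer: -16384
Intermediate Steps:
n(y, b) = 128 (n(y, b) = 4 - 1*(-124) = 4 + 124 = 128)
q(j) = -77 + j (q(j) = j - 77 = -77 + j)
(n(62, 171) + q(11)) - 16446 = (128 + (-77 + 11)) - 16446 = (128 - 66) - 16446 = 62 - 16446 = -16384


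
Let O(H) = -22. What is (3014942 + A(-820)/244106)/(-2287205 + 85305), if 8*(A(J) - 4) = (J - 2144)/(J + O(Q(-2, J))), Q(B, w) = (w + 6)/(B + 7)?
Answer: -247873157449249/181028990071520 ≈ -1.3692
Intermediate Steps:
Q(B, w) = (6 + w)/(7 + B)
A(J) = 4 + (-2144 + J)/(8*(-22 + J)) (A(J) = 4 + ((J - 2144)/(J - 22))/8 = 4 + ((-2144 + J)/(-22 + J))/8 = 4 + (-2144 + J)/(8*(-22 + J)))
(3014942 + A(-820)/244106)/(-2287205 + 85305) = (3014942 + ((-2848 + 33*(-820))/(8*(-22 - 820)))/244106)/(-2287205 + 85305) = (3014942 + ((⅛)*(-2848 - 27060)/(-842))*(1/244106))/(-2201900) = (3014942 + ((⅛)*(-1/842)*(-29908))*(1/244106))*(-1/2201900) = (3014942 + (7477/1684)*(1/244106))*(-1/2201900) = (3014942 + 7477/411074504)*(-1/2201900) = (1239365787246245/411074504)*(-1/2201900) = -247873157449249/181028990071520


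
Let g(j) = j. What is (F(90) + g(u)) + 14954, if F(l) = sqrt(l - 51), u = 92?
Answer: 15046 + sqrt(39) ≈ 15052.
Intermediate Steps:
F(l) = sqrt(-51 + l)
(F(90) + g(u)) + 14954 = (sqrt(-51 + 90) + 92) + 14954 = (sqrt(39) + 92) + 14954 = (92 + sqrt(39)) + 14954 = 15046 + sqrt(39)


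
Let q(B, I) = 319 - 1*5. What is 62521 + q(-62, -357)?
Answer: 62835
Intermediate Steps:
q(B, I) = 314 (q(B, I) = 319 - 5 = 314)
62521 + q(-62, -357) = 62521 + 314 = 62835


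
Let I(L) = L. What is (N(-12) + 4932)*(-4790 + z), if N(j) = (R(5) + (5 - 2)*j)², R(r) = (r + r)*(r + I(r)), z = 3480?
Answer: -11826680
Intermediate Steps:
R(r) = 4*r² (R(r) = (r + r)*(r + r) = (2*r)*(2*r) = 4*r²)
N(j) = (100 + 3*j)² (N(j) = (4*5² + (5 - 2)*j)² = (4*25 + 3*j)² = (100 + 3*j)²)
(N(-12) + 4932)*(-4790 + z) = ((100 + 3*(-12))² + 4932)*(-4790 + 3480) = ((100 - 36)² + 4932)*(-1310) = (64² + 4932)*(-1310) = (4096 + 4932)*(-1310) = 9028*(-1310) = -11826680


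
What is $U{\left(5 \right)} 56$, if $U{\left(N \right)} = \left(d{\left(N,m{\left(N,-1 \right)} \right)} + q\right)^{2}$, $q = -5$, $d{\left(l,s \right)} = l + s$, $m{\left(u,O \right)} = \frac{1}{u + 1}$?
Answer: $\frac{14}{9} \approx 1.5556$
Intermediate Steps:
$m{\left(u,O \right)} = \frac{1}{1 + u}$
$U{\left(N \right)} = \left(-5 + N + \frac{1}{1 + N}\right)^{2}$ ($U{\left(N \right)} = \left(\left(N + \frac{1}{1 + N}\right) - 5\right)^{2} = \left(-5 + N + \frac{1}{1 + N}\right)^{2}$)
$U{\left(5 \right)} 56 = \frac{\left(1 + \left(1 + 5\right) \left(-5 + 5\right)\right)^{2}}{\left(1 + 5\right)^{2}} \cdot 56 = \frac{\left(1 + 6 \cdot 0\right)^{2}}{36} \cdot 56 = \frac{\left(1 + 0\right)^{2}}{36} \cdot 56 = \frac{1^{2}}{36} \cdot 56 = \frac{1}{36} \cdot 1 \cdot 56 = \frac{1}{36} \cdot 56 = \frac{14}{9}$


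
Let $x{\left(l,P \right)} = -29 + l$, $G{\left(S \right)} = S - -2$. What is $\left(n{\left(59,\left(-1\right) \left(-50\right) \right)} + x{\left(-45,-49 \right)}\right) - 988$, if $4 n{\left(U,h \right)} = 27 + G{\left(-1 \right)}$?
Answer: $-1055$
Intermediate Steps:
$G{\left(S \right)} = 2 + S$ ($G{\left(S \right)} = S + 2 = 2 + S$)
$n{\left(U,h \right)} = 7$ ($n{\left(U,h \right)} = \frac{27 + \left(2 - 1\right)}{4} = \frac{27 + 1}{4} = \frac{1}{4} \cdot 28 = 7$)
$\left(n{\left(59,\left(-1\right) \left(-50\right) \right)} + x{\left(-45,-49 \right)}\right) - 988 = \left(7 - 74\right) - 988 = -67 - 988 = -1055$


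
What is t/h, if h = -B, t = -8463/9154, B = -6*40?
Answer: -2821/732320 ≈ -0.0038521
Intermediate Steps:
B = -240
t = -8463/9154 (t = -8463*1/9154 = -8463/9154 ≈ -0.92451)
h = 240 (h = -1*(-240) = 240)
t/h = -8463/9154/240 = -8463/9154*1/240 = -2821/732320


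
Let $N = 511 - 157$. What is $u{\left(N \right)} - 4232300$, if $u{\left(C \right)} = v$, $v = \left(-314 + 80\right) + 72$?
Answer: $-4232462$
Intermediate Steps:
$N = 354$
$v = -162$ ($v = -234 + 72 = -162$)
$u{\left(C \right)} = -162$
$u{\left(N \right)} - 4232300 = -162 - 4232300 = -4232462$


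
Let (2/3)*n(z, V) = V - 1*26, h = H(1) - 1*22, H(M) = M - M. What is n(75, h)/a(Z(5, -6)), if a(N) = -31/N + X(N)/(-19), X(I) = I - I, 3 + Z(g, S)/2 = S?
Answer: -1296/31 ≈ -41.806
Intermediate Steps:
Z(g, S) = -6 + 2*S
X(I) = 0
a(N) = -31/N (a(N) = -31/N + 0/(-19) = -31/N + 0*(-1/19) = -31/N + 0 = -31/N)
H(M) = 0
h = -22 (h = 0 - 1*22 = 0 - 22 = -22)
n(z, V) = -39 + 3*V/2 (n(z, V) = 3*(V - 1*26)/2 = 3*(V - 26)/2 = 3*(-26 + V)/2 = -39 + 3*V/2)
n(75, h)/a(Z(5, -6)) = (-39 + (3/2)*(-22))/((-31/(-6 + 2*(-6)))) = (-39 - 33)/((-31/(-6 - 12))) = -72/((-31/(-18))) = -72/((-31*(-1/18))) = -72/31/18 = -72*18/31 = -1296/31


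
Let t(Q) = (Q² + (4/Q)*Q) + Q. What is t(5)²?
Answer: 1156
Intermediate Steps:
t(Q) = 4 + Q + Q² (t(Q) = (Q² + 4) + Q = (4 + Q²) + Q = 4 + Q + Q²)
t(5)² = (4 + 5 + 5²)² = (4 + 5 + 25)² = 34² = 1156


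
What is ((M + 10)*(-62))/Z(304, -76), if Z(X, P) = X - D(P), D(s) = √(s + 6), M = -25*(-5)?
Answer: -1272240/46243 - 4185*I*√70/46243 ≈ -27.512 - 0.75718*I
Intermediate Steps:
M = 125
D(s) = √(6 + s)
Z(X, P) = X - √(6 + P)
((M + 10)*(-62))/Z(304, -76) = ((125 + 10)*(-62))/(304 - √(6 - 76)) = (135*(-62))/(304 - √(-70)) = -8370/(304 - I*√70)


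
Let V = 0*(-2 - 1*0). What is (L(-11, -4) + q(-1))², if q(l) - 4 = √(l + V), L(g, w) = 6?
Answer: (10 + I)² ≈ 99.0 + 20.0*I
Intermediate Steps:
V = 0 (V = 0*(-2 + 0) = 0*(-2) = 0)
q(l) = 4 + √l (q(l) = 4 + √(l + 0) = 4 + √l)
(L(-11, -4) + q(-1))² = (6 + (4 + √(-1)))² = (6 + (4 + I))² = (10 + I)²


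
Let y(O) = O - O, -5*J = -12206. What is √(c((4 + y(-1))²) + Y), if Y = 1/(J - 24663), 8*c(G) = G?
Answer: √24689864217/111109 ≈ 1.4142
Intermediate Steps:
J = 12206/5 (J = -⅕*(-12206) = 12206/5 ≈ 2441.2)
y(O) = 0
c(G) = G/8
Y = -5/111109 (Y = 1/(12206/5 - 24663) = 1/(-111109/5) = -5/111109 ≈ -4.5001e-5)
√(c((4 + y(-1))²) + Y) = √((4 + 0)²/8 - 5/111109) = √((⅛)*4² - 5/111109) = √((⅛)*16 - 5/111109) = √(2 - 5/111109) = √(222213/111109) = √24689864217/111109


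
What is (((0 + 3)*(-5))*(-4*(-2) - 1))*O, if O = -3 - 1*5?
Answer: 840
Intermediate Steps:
O = -8 (O = -3 - 5 = -8)
(((0 + 3)*(-5))*(-4*(-2) - 1))*O = (((0 + 3)*(-5))*(-4*(-2) - 1))*(-8) = ((3*(-5))*(8 - 1))*(-8) = -15*7*(-8) = -105*(-8) = 840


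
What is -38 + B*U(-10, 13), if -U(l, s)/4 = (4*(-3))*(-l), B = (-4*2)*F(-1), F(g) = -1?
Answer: 3802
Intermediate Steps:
B = 8 (B = -4*2*(-1) = -8*(-1) = 8)
U(l, s) = -48*l (U(l, s) = -4*4*(-3)*(-l) = -(-48)*(-l) = -48*l)
-38 + B*U(-10, 13) = -38 + 8*(-48*(-10)) = -38 + 8*480 = -38 + 3840 = 3802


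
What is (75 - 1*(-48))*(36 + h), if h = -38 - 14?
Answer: -1968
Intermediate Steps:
h = -52
(75 - 1*(-48))*(36 + h) = (75 - 1*(-48))*(36 - 52) = (75 + 48)*(-16) = 123*(-16) = -1968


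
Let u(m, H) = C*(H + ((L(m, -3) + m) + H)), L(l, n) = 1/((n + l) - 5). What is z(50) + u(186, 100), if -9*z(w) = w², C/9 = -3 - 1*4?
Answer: -39403003/1602 ≈ -24596.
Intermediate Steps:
L(l, n) = 1/(-5 + l + n) (L(l, n) = 1/((l + n) - 5) = 1/(-5 + l + n))
C = -63 (C = 9*(-3 - 1*4) = 9*(-3 - 4) = 9*(-7) = -63)
u(m, H) = -126*H - 63*m - 63/(-8 + m) (u(m, H) = -63*(H + ((1/(-5 + m - 3) + m) + H)) = -63*(H + ((1/(-8 + m) + m) + H)) = -63*(H + ((m + 1/(-8 + m)) + H)) = -63*(H + (H + m + 1/(-8 + m))) = -63*(m + 1/(-8 + m) + 2*H) = -126*H - 63*m - 63/(-8 + m))
z(w) = -w²/9
z(50) + u(186, 100) = -⅑*50² + 63*(-1 + (-8 + 186)*(-1*186 - 2*100))/(-8 + 186) = -⅑*2500 + 63*(-1 + 178*(-186 - 200))/178 = -2500/9 + 63*(1/178)*(-1 + 178*(-386)) = -2500/9 + 63*(1/178)*(-1 - 68708) = -2500/9 + 63*(1/178)*(-68709) = -2500/9 - 4328667/178 = -39403003/1602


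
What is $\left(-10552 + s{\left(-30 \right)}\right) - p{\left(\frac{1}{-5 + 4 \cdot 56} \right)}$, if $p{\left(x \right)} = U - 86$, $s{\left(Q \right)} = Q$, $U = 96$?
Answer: $-10592$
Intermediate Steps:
$p{\left(x \right)} = 10$ ($p{\left(x \right)} = 96 - 86 = 10$)
$\left(-10552 + s{\left(-30 \right)}\right) - p{\left(\frac{1}{-5 + 4 \cdot 56} \right)} = \left(-10552 - 30\right) - 10 = -10582 - 10 = -10592$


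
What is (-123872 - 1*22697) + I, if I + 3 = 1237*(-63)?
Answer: -224503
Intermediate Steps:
I = -77934 (I = -3 + 1237*(-63) = -3 - 77931 = -77934)
(-123872 - 1*22697) + I = (-123872 - 1*22697) - 77934 = (-123872 - 22697) - 77934 = -146569 - 77934 = -224503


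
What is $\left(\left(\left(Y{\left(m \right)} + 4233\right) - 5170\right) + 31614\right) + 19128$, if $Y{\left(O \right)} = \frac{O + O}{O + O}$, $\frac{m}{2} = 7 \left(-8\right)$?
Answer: $49806$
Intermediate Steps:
$m = -112$ ($m = 2 \cdot 7 \left(-8\right) = 2 \left(-56\right) = -112$)
$Y{\left(O \right)} = 1$ ($Y{\left(O \right)} = \frac{2 O}{2 O} = 2 O \frac{1}{2 O} = 1$)
$\left(\left(\left(Y{\left(m \right)} + 4233\right) - 5170\right) + 31614\right) + 19128 = \left(\left(\left(1 + 4233\right) - 5170\right) + 31614\right) + 19128 = \left(\left(4234 - 5170\right) + 31614\right) + 19128 = \left(-936 + 31614\right) + 19128 = 30678 + 19128 = 49806$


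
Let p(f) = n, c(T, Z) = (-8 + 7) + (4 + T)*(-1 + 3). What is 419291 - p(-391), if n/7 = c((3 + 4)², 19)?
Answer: 418556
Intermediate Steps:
c(T, Z) = 7 + 2*T (c(T, Z) = -1 + (4 + T)*2 = -1 + (8 + 2*T) = 7 + 2*T)
n = 735 (n = 7*(7 + 2*(3 + 4)²) = 7*(7 + 2*7²) = 7*(7 + 2*49) = 7*(7 + 98) = 7*105 = 735)
p(f) = 735
419291 - p(-391) = 419291 - 1*735 = 419291 - 735 = 418556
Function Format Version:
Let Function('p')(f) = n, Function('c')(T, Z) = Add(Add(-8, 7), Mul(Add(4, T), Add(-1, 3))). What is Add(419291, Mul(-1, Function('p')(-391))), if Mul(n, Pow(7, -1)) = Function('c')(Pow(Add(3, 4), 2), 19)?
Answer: 418556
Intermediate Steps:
Function('c')(T, Z) = Add(7, Mul(2, T)) (Function('c')(T, Z) = Add(-1, Mul(Add(4, T), 2)) = Add(-1, Add(8, Mul(2, T))) = Add(7, Mul(2, T)))
n = 735 (n = Mul(7, Add(7, Mul(2, Pow(Add(3, 4), 2)))) = Mul(7, Add(7, Mul(2, Pow(7, 2)))) = Mul(7, Add(7, Mul(2, 49))) = Mul(7, Add(7, 98)) = Mul(7, 105) = 735)
Function('p')(f) = 735
Add(419291, Mul(-1, Function('p')(-391))) = Add(419291, Mul(-1, 735)) = Add(419291, -735) = 418556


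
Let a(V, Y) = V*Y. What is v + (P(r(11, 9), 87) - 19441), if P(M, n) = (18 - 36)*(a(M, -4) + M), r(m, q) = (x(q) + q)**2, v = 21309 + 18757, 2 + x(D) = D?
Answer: 34449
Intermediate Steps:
x(D) = -2 + D
v = 40066
r(m, q) = (-2 + 2*q)**2 (r(m, q) = ((-2 + q) + q)**2 = (-2 + 2*q)**2)
P(M, n) = 54*M (P(M, n) = (18 - 36)*(M*(-4) + M) = -18*(-4*M + M) = -(-54)*M = 54*M)
v + (P(r(11, 9), 87) - 19441) = 40066 + (54*(4*(-1 + 9)**2) - 19441) = 40066 + (54*(4*8**2) - 19441) = 40066 + (54*(4*64) - 19441) = 40066 + (54*256 - 19441) = 40066 + (13824 - 19441) = 40066 - 5617 = 34449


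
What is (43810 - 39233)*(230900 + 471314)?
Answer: 3214033478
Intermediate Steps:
(43810 - 39233)*(230900 + 471314) = 4577*702214 = 3214033478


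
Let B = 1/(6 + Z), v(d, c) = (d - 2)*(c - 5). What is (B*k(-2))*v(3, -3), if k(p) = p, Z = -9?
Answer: -16/3 ≈ -5.3333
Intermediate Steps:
v(d, c) = (-5 + c)*(-2 + d) (v(d, c) = (-2 + d)*(-5 + c) = (-5 + c)*(-2 + d))
B = -1/3 (B = 1/(6 - 9) = 1/(-3) = -1/3 ≈ -0.33333)
(B*k(-2))*v(3, -3) = (-1/3*(-2))*(10 - 5*3 - 2*(-3) - 3*3) = 2*(10 - 15 + 6 - 9)/3 = (2/3)*(-8) = -16/3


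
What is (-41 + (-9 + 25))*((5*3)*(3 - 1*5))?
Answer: 750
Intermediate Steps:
(-41 + (-9 + 25))*((5*3)*(3 - 1*5)) = (-41 + 16)*(15*(3 - 5)) = -375*(-2) = -25*(-30) = 750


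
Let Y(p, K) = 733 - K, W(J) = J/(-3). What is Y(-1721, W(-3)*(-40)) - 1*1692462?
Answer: -1691689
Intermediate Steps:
W(J) = -J/3 (W(J) = J*(-1/3) = -J/3)
Y(-1721, W(-3)*(-40)) - 1*1692462 = (733 - (-1/3*(-3))*(-40)) - 1*1692462 = (733 - (-40)) - 1692462 = (733 - 1*(-40)) - 1692462 = (733 + 40) - 1692462 = 773 - 1692462 = -1691689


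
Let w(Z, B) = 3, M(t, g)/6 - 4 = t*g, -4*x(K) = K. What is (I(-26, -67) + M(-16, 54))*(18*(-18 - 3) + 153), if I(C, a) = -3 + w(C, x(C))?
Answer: 1161000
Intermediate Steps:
x(K) = -K/4
M(t, g) = 24 + 6*g*t (M(t, g) = 24 + 6*(t*g) = 24 + 6*(g*t) = 24 + 6*g*t)
I(C, a) = 0 (I(C, a) = -3 + 3 = 0)
(I(-26, -67) + M(-16, 54))*(18*(-18 - 3) + 153) = (0 + (24 + 6*54*(-16)))*(18*(-18 - 3) + 153) = (0 + (24 - 5184))*(18*(-21) + 153) = (0 - 5160)*(-378 + 153) = -5160*(-225) = 1161000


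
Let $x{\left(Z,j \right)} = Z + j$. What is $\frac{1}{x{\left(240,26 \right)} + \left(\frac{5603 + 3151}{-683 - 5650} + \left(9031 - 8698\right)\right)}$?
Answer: $\frac{2111}{1261571} \approx 0.0016733$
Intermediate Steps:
$\frac{1}{x{\left(240,26 \right)} + \left(\frac{5603 + 3151}{-683 - 5650} + \left(9031 - 8698\right)\right)} = \frac{1}{\left(240 + 26\right) + \left(\frac{5603 + 3151}{-683 - 5650} + \left(9031 - 8698\right)\right)} = \frac{1}{266 + \left(\frac{8754}{-6333} + 333\right)} = \frac{1}{266 + \left(8754 \left(- \frac{1}{6333}\right) + 333\right)} = \frac{1}{266 + \left(- \frac{2918}{2111} + 333\right)} = \frac{1}{266 + \frac{700045}{2111}} = \frac{1}{\frac{1261571}{2111}} = \frac{2111}{1261571}$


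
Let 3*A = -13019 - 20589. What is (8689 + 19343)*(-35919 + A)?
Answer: -1320914560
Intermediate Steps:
A = -33608/3 (A = (-13019 - 20589)/3 = (⅓)*(-33608) = -33608/3 ≈ -11203.)
(8689 + 19343)*(-35919 + A) = (8689 + 19343)*(-35919 - 33608/3) = 28032*(-141365/3) = -1320914560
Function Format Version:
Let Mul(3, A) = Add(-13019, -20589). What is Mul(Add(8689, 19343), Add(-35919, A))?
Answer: -1320914560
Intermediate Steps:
A = Rational(-33608, 3) (A = Mul(Rational(1, 3), Add(-13019, -20589)) = Mul(Rational(1, 3), -33608) = Rational(-33608, 3) ≈ -11203.)
Mul(Add(8689, 19343), Add(-35919, A)) = Mul(Add(8689, 19343), Add(-35919, Rational(-33608, 3))) = Mul(28032, Rational(-141365, 3)) = -1320914560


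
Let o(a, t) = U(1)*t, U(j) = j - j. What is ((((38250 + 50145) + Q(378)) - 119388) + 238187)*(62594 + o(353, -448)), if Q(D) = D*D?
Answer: 21912782332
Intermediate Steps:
Q(D) = D²
U(j) = 0
o(a, t) = 0 (o(a, t) = 0*t = 0)
((((38250 + 50145) + Q(378)) - 119388) + 238187)*(62594 + o(353, -448)) = ((((38250 + 50145) + 378²) - 119388) + 238187)*(62594 + 0) = (((88395 + 142884) - 119388) + 238187)*62594 = ((231279 - 119388) + 238187)*62594 = (111891 + 238187)*62594 = 350078*62594 = 21912782332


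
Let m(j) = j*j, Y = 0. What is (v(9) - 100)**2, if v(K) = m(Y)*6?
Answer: 10000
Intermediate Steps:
m(j) = j**2
v(K) = 0 (v(K) = 0**2*6 = 0*6 = 0)
(v(9) - 100)**2 = (0 - 100)**2 = (-100)**2 = 10000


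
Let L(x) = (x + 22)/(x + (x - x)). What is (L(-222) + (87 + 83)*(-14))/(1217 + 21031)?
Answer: -33010/308691 ≈ -0.10694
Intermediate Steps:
L(x) = (22 + x)/x (L(x) = (22 + x)/(x + 0) = (22 + x)/x)
(L(-222) + (87 + 83)*(-14))/(1217 + 21031) = ((22 - 222)/(-222) + (87 + 83)*(-14))/(1217 + 21031) = (-1/222*(-200) + 170*(-14))/22248 = (100/111 - 2380)*(1/22248) = -264080/111*1/22248 = -33010/308691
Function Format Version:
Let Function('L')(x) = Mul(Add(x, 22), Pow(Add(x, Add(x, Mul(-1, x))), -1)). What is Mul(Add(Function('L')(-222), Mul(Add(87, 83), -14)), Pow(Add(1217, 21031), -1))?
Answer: Rational(-33010, 308691) ≈ -0.10694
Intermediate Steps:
Function('L')(x) = Mul(Pow(x, -1), Add(22, x)) (Function('L')(x) = Mul(Add(22, x), Pow(Add(x, 0), -1)) = Mul(Add(22, x), Pow(x, -1)) = Mul(Pow(x, -1), Add(22, x)))
Mul(Add(Function('L')(-222), Mul(Add(87, 83), -14)), Pow(Add(1217, 21031), -1)) = Mul(Add(Mul(Pow(-222, -1), Add(22, -222)), Mul(Add(87, 83), -14)), Pow(Add(1217, 21031), -1)) = Mul(Add(Mul(Rational(-1, 222), -200), Mul(170, -14)), Pow(22248, -1)) = Mul(Add(Rational(100, 111), -2380), Rational(1, 22248)) = Mul(Rational(-264080, 111), Rational(1, 22248)) = Rational(-33010, 308691)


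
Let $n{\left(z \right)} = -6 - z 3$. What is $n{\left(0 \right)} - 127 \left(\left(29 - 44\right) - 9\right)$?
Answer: $3042$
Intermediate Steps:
$n{\left(z \right)} = -6 - 3 z$
$n{\left(0 \right)} - 127 \left(\left(29 - 44\right) - 9\right) = \left(-6 - 0\right) - 127 \left(\left(29 - 44\right) - 9\right) = \left(-6 + 0\right) - 127 \left(-15 - 9\right) = -6 - 127 \left(-15 - 9\right) = -6 - -3048 = -6 + 3048 = 3042$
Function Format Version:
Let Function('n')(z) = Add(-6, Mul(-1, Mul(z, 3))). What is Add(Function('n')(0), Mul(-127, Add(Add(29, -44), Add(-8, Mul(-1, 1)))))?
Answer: 3042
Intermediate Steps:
Function('n')(z) = Add(-6, Mul(-3, z)) (Function('n')(z) = Add(-6, Mul(-1, Mul(3, z))) = Add(-6, Mul(-3, z)))
Add(Function('n')(0), Mul(-127, Add(Add(29, -44), Add(-8, Mul(-1, 1))))) = Add(Add(-6, Mul(-3, 0)), Mul(-127, Add(Add(29, -44), Add(-8, Mul(-1, 1))))) = Add(Add(-6, 0), Mul(-127, Add(-15, Add(-8, -1)))) = Add(-6, Mul(-127, Add(-15, -9))) = Add(-6, Mul(-127, -24)) = Add(-6, 3048) = 3042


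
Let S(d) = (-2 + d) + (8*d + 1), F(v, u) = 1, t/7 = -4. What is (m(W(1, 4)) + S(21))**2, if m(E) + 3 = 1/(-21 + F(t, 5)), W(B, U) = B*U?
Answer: 13682601/400 ≈ 34207.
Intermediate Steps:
t = -28 (t = 7*(-4) = -28)
S(d) = -1 + 9*d (S(d) = (-2 + d) + (1 + 8*d) = -1 + 9*d)
m(E) = -61/20 (m(E) = -3 + 1/(-21 + 1) = -3 + 1/(-20) = -3 - 1/20 = -61/20)
(m(W(1, 4)) + S(21))**2 = (-61/20 + (-1 + 9*21))**2 = (-61/20 + (-1 + 189))**2 = (-61/20 + 188)**2 = (3699/20)**2 = 13682601/400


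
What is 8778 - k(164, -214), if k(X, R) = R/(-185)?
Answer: 1623716/185 ≈ 8776.8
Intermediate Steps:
k(X, R) = -R/185 (k(X, R) = R*(-1/185) = -R/185)
8778 - k(164, -214) = 8778 - (-1)*(-214)/185 = 8778 - 1*214/185 = 8778 - 214/185 = 1623716/185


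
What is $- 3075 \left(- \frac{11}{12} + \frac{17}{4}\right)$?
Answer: $-10250$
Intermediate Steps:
$- 3075 \left(- \frac{11}{12} + \frac{17}{4}\right) = \left(-3075\right) \frac{10}{3} = -10250$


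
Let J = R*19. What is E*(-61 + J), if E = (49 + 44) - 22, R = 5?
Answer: 2414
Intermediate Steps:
E = 71 (E = 93 - 22 = 71)
J = 95 (J = 5*19 = 95)
E*(-61 + J) = 71*(-61 + 95) = 71*34 = 2414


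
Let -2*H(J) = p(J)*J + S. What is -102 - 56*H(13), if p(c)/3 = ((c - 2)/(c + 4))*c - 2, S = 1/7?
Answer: 117362/17 ≈ 6903.6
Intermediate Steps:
S = ⅐ ≈ 0.14286
p(c) = -6 + 3*c*(-2 + c)/(4 + c) (p(c) = 3*(((c - 2)/(c + 4))*c - 2) = 3*(((-2 + c)/(4 + c))*c - 2) = 3*(c*(-2 + c)/(4 + c) - 2) = 3*(-2 + c*(-2 + c)/(4 + c)) = -6 + 3*c*(-2 + c)/(4 + c))
H(J) = -1/14 - 3*J*(-8 + J² - 4*J)/(2*(4 + J)) (H(J) = -((3*(-8 + J² - 4*J)/(4 + J))*J + ⅐)/2 = -(3*J*(-8 + J² - 4*J)/(4 + J) + ⅐)/2 = -(⅐ + 3*J*(-8 + J² - 4*J)/(4 + J))/2 = -1/14 - 3*J*(-8 + J² - 4*J)/(2*(4 + J)))
-102 - 56*H(13) = -102 - 4*(-4 - 1*13 + 21*13*(8 - 1*13² + 4*13))/(4 + 13) = -102 - 4*(-4 - 13 + 21*13*(8 - 1*169 + 52))/17 = -102 - 4*(-4 - 13 + 21*13*(8 - 169 + 52))/17 = -102 - 4*(-4 - 13 + 21*13*(-109))/17 = -102 - 4*(-4 - 13 - 29757)/17 = -102 - 4*(-29774)/17 = -102 - 56*(-14887/119) = -102 + 119096/17 = 117362/17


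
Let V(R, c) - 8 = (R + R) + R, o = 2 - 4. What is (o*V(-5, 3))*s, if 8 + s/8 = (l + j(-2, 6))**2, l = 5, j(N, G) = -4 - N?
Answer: 112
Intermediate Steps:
o = -2
V(R, c) = 8 + 3*R (V(R, c) = 8 + ((R + R) + R) = 8 + (2*R + R) = 8 + 3*R)
s = 8 (s = -64 + 8*(5 + (-4 - 1*(-2)))**2 = -64 + 8*(5 + (-4 + 2))**2 = -64 + 8*(5 - 2)**2 = -64 + 8*3**2 = -64 + 8*9 = -64 + 72 = 8)
(o*V(-5, 3))*s = -2*(8 + 3*(-5))*8 = -2*(8 - 15)*8 = -2*(-7)*8 = 14*8 = 112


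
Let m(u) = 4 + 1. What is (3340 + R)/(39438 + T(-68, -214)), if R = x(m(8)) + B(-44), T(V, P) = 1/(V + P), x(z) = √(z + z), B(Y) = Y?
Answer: 929472/11121515 + 282*√10/11121515 ≈ 0.083654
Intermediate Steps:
m(u) = 5
x(z) = √2*√z (x(z) = √(2*z) = √2*√z)
T(V, P) = 1/(P + V)
R = -44 + √10 (R = √2*√5 - 44 = √10 - 44 = -44 + √10 ≈ -40.838)
(3340 + R)/(39438 + T(-68, -214)) = (3340 + (-44 + √10))/(39438 + 1/(-214 - 68)) = (3296 + √10)/(39438 + 1/(-282)) = (3296 + √10)/(39438 - 1/282) = (3296 + √10)/(11121515/282) = (3296 + √10)*(282/11121515) = 929472/11121515 + 282*√10/11121515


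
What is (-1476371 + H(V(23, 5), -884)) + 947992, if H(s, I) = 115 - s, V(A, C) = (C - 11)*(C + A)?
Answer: -528096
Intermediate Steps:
V(A, C) = (-11 + C)*(A + C)
(-1476371 + H(V(23, 5), -884)) + 947992 = (-1476371 + (115 - (5² - 11*23 - 11*5 + 23*5))) + 947992 = (-1476371 + (115 - (25 - 253 - 55 + 115))) + 947992 = (-1476371 + (115 - 1*(-168))) + 947992 = (-1476371 + (115 + 168)) + 947992 = (-1476371 + 283) + 947992 = -1476088 + 947992 = -528096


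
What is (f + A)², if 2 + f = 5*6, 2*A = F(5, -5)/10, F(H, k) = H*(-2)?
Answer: 3025/4 ≈ 756.25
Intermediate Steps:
F(H, k) = -2*H
A = -½ (A = (-2*5/10)/2 = (-10*⅒)/2 = (½)*(-1) = -½ ≈ -0.50000)
f = 28 (f = -2 + 5*6 = -2 + 30 = 28)
(f + A)² = (28 - ½)² = (55/2)² = 3025/4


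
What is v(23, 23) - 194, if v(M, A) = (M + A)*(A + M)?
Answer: 1922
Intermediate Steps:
v(M, A) = (A + M)**2 (v(M, A) = (A + M)*(A + M) = (A + M)**2)
v(23, 23) - 194 = (23 + 23)**2 - 194 = 46**2 - 194 = 2116 - 194 = 1922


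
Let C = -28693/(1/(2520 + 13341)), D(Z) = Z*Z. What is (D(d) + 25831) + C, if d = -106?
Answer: -455062606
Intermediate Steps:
D(Z) = Z²
C = -455099673 (C = -28693/(1/15861) = -28693/1/15861 = -28693*15861 = -455099673)
(D(d) + 25831) + C = ((-106)² + 25831) - 455099673 = (11236 + 25831) - 455099673 = 37067 - 455099673 = -455062606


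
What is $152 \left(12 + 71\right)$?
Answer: $12616$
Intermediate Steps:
$152 \left(12 + 71\right) = 152 \cdot 83 = 12616$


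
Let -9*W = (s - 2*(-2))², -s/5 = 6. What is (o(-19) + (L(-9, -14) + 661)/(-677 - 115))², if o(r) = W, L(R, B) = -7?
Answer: 904265041/156816 ≈ 5766.4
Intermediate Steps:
s = -30 (s = -5*6 = -30)
W = -676/9 (W = -(-30 - 2*(-2))²/9 = -(-30 - 1*(-4))²/9 = -(-30 + 4)²/9 = -⅑*(-26)² = -⅑*676 = -676/9 ≈ -75.111)
o(r) = -676/9
(o(-19) + (L(-9, -14) + 661)/(-677 - 115))² = (-676/9 + (-7 + 661)/(-677 - 115))² = (-676/9 + 654/(-792))² = (-676/9 + 654*(-1/792))² = (-676/9 - 109/132)² = (-30071/396)² = 904265041/156816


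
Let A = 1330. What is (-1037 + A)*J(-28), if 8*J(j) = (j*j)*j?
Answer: -803992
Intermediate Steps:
J(j) = j**3/8 (J(j) = ((j*j)*j)/8 = (j**2*j)/8 = j**3/8)
(-1037 + A)*J(-28) = (-1037 + 1330)*((1/8)*(-28)**3) = 293*((1/8)*(-21952)) = 293*(-2744) = -803992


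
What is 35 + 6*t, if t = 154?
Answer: 959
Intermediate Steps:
35 + 6*t = 35 + 6*154 = 35 + 924 = 959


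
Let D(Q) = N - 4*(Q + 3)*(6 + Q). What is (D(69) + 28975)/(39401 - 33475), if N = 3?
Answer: 3689/2963 ≈ 1.2450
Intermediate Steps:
D(Q) = 3 - 4*(3 + Q)*(6 + Q) (D(Q) = 3 - 4*(Q + 3)*(6 + Q) = 3 - 4*(3 + Q)*(6 + Q))
(D(69) + 28975)/(39401 - 33475) = ((-69 - 36*69 - 4*69**2) + 28975)/(39401 - 33475) = ((-69 - 2484 - 4*4761) + 28975)/5926 = ((-69 - 2484 - 19044) + 28975)*(1/5926) = (-21597 + 28975)*(1/5926) = 7378*(1/5926) = 3689/2963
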